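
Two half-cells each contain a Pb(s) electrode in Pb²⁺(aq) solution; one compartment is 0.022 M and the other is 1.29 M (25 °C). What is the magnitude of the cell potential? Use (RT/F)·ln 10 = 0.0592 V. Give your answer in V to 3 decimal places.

For a concentration cell E°cell = 0, since both electrodes use the same couple.
The compartment with the higher Pb²⁺(aq) concentration (1.29 M) acts as the cathode; ions are reduced there and produced at the dilute (0.022 M) anode.
With n = 2, Ecell = −(0.0592/2)·log([dilute]/[conc]) = −(0.0592/2)·log(0.022/1.29) = +0.052 V.

0.052 V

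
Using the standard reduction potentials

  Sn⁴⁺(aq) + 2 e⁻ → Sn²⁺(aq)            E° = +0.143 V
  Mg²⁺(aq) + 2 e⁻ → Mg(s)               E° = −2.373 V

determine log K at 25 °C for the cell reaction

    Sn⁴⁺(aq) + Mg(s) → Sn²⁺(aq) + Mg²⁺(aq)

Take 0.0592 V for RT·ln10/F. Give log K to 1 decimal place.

log K = 85.0

The Sn⁴⁺/Sn²⁺ couple is reduced (cathode); E°cell = +0.143 − (−2.373) = +2.516 V with n = 2.
At equilibrium E = 0, so log K = nE°cell / 0.0592 = (2)(+2.516) / 0.0592 = 85.0.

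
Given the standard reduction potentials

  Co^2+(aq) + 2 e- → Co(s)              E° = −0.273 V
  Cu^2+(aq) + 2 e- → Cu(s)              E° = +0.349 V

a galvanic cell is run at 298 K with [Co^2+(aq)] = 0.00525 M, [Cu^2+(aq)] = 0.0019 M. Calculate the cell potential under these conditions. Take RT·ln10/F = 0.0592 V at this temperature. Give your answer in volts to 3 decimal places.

Cu²⁺/Cu is reduced (cathode, E° = +0.349 V) and Co²⁺/Co is oxidized (anode).
E°cell = E°cat − E°an = +0.349 − (−0.273) = +0.622 V; n = 2.
The balanced reaction is Cu^2+(aq) + Co(s) → Cu(s) + Co^2+(aq), so Q = [Co^2+(aq)] / [Cu^2+(aq)] = 2.76 and log Q = 0.441.
E = E° − (0.0592/n)·log Q = +0.622 − (0.0592/2)(0.441) = +0.609 V.

+0.609 V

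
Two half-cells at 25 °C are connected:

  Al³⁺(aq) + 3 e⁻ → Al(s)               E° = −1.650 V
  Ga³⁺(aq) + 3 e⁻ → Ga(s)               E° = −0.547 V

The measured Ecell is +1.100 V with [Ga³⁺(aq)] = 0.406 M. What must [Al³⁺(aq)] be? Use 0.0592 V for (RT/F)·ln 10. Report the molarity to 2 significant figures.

Ga³⁺/Ga is the cathode (higher E°); E°cell = −0.547 − (−1.650) = +1.103 V with n = 3.
Rearranging E = E° − (0.0592/n)·log Q gives log Q = 3(+1.103 − (+1.100))/0.0592 = 0.152.
Balancing electrons gives Ga³⁺(aq) + Al(s) → Ga(s) + Al³⁺(aq); thus Q = [Al³⁺(aq)] / [Ga³⁺(aq)].
Isolating [Al³⁺(aq)] in Q = 10^{0.152} yields log [Al³⁺(aq)] = −0.239, i.e. 0.58 M.

0.58 M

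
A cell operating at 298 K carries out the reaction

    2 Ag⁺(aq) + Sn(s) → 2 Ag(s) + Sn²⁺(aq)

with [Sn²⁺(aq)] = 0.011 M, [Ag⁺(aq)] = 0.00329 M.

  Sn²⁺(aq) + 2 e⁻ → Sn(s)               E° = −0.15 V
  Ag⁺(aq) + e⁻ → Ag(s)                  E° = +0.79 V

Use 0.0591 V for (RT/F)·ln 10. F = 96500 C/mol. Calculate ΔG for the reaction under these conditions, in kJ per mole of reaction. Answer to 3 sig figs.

−164 kJ/mol

E°cell = +0.79 − (−0.15) = +0.94 V; the balanced reaction transfers n = 2 electrons.
The reaction quotient is [Sn²⁺(aq)] / [Ag⁺(aq)]^2 = 1.02×10^3; by Nernst, E = +0.94 − (0.0591/2)(3.007) = +0.8511 V.
Finally ΔG = −nFE = −(2)(96500 C/mol)(+0.8511 V) = −164 kJ/mol.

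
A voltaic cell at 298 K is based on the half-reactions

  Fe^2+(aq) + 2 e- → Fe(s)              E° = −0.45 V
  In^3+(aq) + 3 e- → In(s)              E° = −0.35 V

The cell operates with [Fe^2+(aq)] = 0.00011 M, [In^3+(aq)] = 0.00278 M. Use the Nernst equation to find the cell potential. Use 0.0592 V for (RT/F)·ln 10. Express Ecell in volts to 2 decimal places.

In³⁺/In is reduced (cathode, E° = −0.35 V) and Fe²⁺/Fe is oxidized (anode).
The standard potential is −0.35 − (−0.45) = +0.10 V and the balanced reaction transfers n = 6 electrons.
Balancing gives 2 In^3+(aq) + 3 Fe(s) → 2 In(s) + 3 Fe^2+(aq); hence Q = [Fe^2+(aq)]^3 / [In^3+(aq)]^2 = 1.72×10^−7 (log Q = −6.764).
E = E° − (0.0592/n)·log Q = +0.10 − (0.0592/6)(−6.764) = +0.17 V.

+0.17 V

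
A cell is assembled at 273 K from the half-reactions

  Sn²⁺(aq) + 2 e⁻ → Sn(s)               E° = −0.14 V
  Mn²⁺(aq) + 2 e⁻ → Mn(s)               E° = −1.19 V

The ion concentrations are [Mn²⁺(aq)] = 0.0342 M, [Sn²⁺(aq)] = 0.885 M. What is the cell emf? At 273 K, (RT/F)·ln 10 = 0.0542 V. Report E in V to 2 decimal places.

The Sn²⁺/Sn couple has the more positive E°, so it is the cathode; Mn²⁺/Mn is the anode.
E°cell = E°cat − E°an = −0.14 − (−1.19) = +1.05 V; n = 2.
Balancing gives Sn²⁺(aq) + Mn(s) → Sn(s) + Mn²⁺(aq); hence Q = [Mn²⁺(aq)] / [Sn²⁺(aq)] = 0.0386 (log Q = −1.413).
By the Nernst equation, E = +1.05 − (0.0542/2)·(−1.413) = +1.09 V.

+1.09 V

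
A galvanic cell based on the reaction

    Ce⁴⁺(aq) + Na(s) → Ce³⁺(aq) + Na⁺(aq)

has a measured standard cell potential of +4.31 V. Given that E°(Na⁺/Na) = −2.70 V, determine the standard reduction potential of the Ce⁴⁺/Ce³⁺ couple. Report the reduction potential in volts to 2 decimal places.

+1.61 V

In the reaction as written the Ce⁴⁺/Ce³⁺ couple is reduced (cathode) and Na⁺/Na is oxidized (anode), so E°cell = E°(Ce⁴⁺/Ce³⁺) − E°(Na⁺/Na).
E°(Ce⁴⁺/Ce³⁺) = E°cell + E°(anode) = +4.31 + (−2.70) = +1.61 V.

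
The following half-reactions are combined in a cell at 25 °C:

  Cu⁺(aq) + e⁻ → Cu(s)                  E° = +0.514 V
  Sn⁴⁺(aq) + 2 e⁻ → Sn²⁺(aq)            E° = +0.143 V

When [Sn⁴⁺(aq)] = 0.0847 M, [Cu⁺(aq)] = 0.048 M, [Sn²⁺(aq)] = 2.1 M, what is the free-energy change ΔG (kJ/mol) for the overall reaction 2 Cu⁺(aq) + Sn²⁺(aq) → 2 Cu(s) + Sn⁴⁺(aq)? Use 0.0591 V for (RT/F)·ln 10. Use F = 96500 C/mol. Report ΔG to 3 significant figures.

−64.5 kJ/mol

With Cu⁺/Cu reduced at the cathode, E°cell = +0.514 − (+0.143) = +0.371 V and n = 2.
Q = [Sn⁴⁺(aq)] / ([Cu⁺(aq)]^2·[Sn²⁺(aq)]) = 17.5, so log Q = 1.243 and E = +0.371 − (0.0591/2)(1.243) = +0.3343 V.
Finally ΔG = −nFE = −(2)(96500 C/mol)(+0.3343 V) = −64.5 kJ/mol.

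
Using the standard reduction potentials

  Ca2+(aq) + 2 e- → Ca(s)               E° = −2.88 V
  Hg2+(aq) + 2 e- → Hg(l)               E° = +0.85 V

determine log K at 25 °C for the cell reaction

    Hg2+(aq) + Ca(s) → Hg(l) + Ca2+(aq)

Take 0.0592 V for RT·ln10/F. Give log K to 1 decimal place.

log K = 126.0

The Hg²⁺/Hg couple is reduced (cathode); E°cell = +0.85 − (−2.88) = +3.73 V with n = 2.
At equilibrium E = 0, so log K = nE°cell / 0.0592 = (2)(+3.73) / 0.0592 = 126.0.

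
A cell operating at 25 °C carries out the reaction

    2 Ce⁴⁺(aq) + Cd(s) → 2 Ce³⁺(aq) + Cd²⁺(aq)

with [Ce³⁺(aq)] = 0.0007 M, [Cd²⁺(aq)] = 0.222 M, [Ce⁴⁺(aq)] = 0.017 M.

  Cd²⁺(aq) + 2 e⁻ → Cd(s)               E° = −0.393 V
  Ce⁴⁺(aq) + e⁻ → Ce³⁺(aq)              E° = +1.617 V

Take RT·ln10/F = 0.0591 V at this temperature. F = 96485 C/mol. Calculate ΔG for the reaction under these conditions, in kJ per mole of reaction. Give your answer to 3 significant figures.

E°cell = +1.617 − (−0.393) = +2.010 V; the balanced reaction transfers n = 2 electrons.
Q = ([Ce³⁺(aq)]^2·[Cd²⁺(aq)]) / [Ce⁴⁺(aq)]^2 = 0.000376, so log Q = −3.424 and E = +2.010 − (0.0591/2)(−3.424) = +2.1112 V.
Then ΔG = −nFE = −2 × 96485 × +2.1112 J/mol = −407 kJ/mol.

−407 kJ/mol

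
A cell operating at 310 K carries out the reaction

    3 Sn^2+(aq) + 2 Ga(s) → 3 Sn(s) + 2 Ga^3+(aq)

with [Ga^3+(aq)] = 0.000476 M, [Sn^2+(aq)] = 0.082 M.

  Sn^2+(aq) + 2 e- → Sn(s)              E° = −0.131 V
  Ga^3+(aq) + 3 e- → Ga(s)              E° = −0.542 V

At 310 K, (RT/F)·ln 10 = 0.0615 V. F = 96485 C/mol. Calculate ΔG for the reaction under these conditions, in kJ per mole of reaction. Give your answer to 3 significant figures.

E°cell = −0.131 − (−0.542) = +0.411 V; the balanced reaction transfers n = 6 electrons.
The reaction quotient is [Ga^3+(aq)]^2 / [Sn^2+(aq)]^3 = 0.000411; by Nernst, E = +0.411 − (0.0615/6)(−3.386) = +0.4457 V.
ΔG = −nFE = −(6)(96485)(+0.4457) J/mol = −258 kJ/mol.

−258 kJ/mol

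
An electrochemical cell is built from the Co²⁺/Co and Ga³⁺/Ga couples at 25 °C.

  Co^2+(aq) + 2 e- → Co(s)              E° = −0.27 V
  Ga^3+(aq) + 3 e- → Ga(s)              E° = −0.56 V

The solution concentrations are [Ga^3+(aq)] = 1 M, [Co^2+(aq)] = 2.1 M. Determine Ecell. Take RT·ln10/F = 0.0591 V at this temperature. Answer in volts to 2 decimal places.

+0.30 V

The Co²⁺/Co couple has the more positive E°, so it is the cathode; Ga³⁺/Ga is the anode.
E°cell = −0.27 − (−0.56) = +0.29 V, with n = 6 electrons transferred.
The balanced reaction is 3 Co^2+(aq) + 2 Ga(s) → 3 Co(s) + 2 Ga^3+(aq), so Q = [Ga^3+(aq)]^2 / [Co^2+(aq)]^3 = 0.108 and log Q = −0.967.
By the Nernst equation, E = +0.29 − (0.0591/6)·(−0.967) = +0.30 V.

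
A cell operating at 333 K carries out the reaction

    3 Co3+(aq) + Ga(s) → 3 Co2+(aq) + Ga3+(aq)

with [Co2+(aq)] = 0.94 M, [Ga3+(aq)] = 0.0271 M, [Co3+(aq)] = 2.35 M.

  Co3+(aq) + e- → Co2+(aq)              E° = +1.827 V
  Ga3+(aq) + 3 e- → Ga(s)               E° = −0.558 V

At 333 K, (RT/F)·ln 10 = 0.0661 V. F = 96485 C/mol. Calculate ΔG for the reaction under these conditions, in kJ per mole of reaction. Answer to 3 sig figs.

−708 kJ/mol

With Co³⁺/Co²⁺ reduced at the cathode, E°cell = +1.827 − (−0.558) = +2.385 V and n = 3.
The reaction quotient is ([Co2+(aq)]^3·[Ga3+(aq)]) / [Co3+(aq)]^3 = 0.00173; by Nernst, E = +2.385 − (0.0661/3)(−2.761) = +2.4458 V.
ΔG = −nFE = −(3)(96485)(+2.4458) J/mol = −708 kJ/mol.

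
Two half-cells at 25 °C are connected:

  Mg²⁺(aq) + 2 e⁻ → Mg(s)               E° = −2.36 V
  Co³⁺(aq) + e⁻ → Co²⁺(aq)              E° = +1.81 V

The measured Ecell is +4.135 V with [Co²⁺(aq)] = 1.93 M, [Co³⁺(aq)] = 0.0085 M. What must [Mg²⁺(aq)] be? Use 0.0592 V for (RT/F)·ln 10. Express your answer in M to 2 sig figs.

The Co³⁺/Co²⁺ couple has the larger reduction potential, so it is the cathode: E°cell = +1.81 − (−2.36) = +4.17 V and n = 2.
From the Nernst equation, log Q = n(E° − E)/0.0592 = 2·(+4.17 − (+4.135))/0.0592 = 1.182.
Balancing electrons gives 2 Co³⁺(aq) + Mg(s) → 2 Co²⁺(aq) + Mg²⁺(aq); thus Q = ([Co²⁺(aq)]^2·[Mg²⁺(aq)]) / [Co³⁺(aq)]^2.
Substituting the known concentrations and solving, log [Mg²⁺(aq)] = −3.530 and [Mg²⁺(aq)] = 0.00030 M.

0.00030 M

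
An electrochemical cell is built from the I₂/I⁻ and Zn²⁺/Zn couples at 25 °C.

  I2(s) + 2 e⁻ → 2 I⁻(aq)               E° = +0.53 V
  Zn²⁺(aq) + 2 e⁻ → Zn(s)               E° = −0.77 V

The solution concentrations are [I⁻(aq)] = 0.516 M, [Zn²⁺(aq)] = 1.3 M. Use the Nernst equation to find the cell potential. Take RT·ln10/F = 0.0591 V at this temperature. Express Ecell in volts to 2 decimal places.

The I₂/I⁻ couple has the more positive E°, so it is the cathode; Zn²⁺/Zn is the anode.
The standard potential is +0.53 − (−0.77) = +1.30 V and the balanced reaction transfers n = 2 electrons.
For the overall reaction I2(s) + Zn(s) → 2 I⁻(aq) + Zn²⁺(aq), Q = [I⁻(aq)]^2·[Zn²⁺(aq)] = 0.346, giving log Q = −0.461.
By the Nernst equation, E = +1.30 − (0.0591/2)·(−0.461) = +1.31 V.

+1.31 V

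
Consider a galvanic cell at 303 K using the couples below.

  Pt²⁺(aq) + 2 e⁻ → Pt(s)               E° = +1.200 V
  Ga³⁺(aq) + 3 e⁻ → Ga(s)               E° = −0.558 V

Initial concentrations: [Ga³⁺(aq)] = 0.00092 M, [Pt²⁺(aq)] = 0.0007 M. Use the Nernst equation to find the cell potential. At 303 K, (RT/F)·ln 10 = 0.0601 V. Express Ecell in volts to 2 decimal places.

Pt²⁺/Pt is reduced (cathode, E° = +1.200 V) and Ga³⁺/Ga is oxidized (anode).
E°cell = E°cat − E°an = +1.200 − (−0.558) = +1.758 V; n = 6.
Balancing gives 3 Pt²⁺(aq) + 2 Ga(s) → 3 Pt(s) + 2 Ga³⁺(aq); hence Q = [Ga³⁺(aq)]^2 / [Pt²⁺(aq)]^3 = 2.47×10^3 (log Q = 3.392).
By the Nernst equation, E = +1.758 − (0.0601/6)·(3.392) = +1.72 V.

+1.72 V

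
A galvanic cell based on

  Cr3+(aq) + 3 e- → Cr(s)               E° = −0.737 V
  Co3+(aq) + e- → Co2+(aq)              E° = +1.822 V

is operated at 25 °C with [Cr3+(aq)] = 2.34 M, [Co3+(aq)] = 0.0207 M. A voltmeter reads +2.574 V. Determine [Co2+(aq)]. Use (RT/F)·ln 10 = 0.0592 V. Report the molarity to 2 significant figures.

0.0087 M

Co³⁺/Co²⁺ is the cathode (higher E°); E°cell = +1.822 − (−0.737) = +2.559 V with n = 3.
Rearranging E = E° − (0.0592/n)·log Q gives log Q = 3(+2.559 − (+2.574))/0.0592 = −0.760.
Balancing electrons gives 3 Co3+(aq) + Cr(s) → 3 Co2+(aq) + Cr3+(aq); thus Q = ([Co2+(aq)]^3·[Cr3+(aq)]) / [Co3+(aq)]^3.
Solving for the unknown gives log [Co2+(aq)] = −2.060, so [Co2+(aq)] ≈ 0.0087 M.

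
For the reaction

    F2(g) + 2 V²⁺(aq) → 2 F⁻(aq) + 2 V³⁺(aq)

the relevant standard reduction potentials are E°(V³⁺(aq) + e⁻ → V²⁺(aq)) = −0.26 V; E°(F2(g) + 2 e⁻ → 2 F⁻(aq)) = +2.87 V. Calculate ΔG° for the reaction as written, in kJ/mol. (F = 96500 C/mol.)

−604 kJ/mol

In the reaction as written F2(g) is reduced, so the F₂/F⁻ couple is the cathode and V³⁺/V²⁺ is the anode.
E°cell = +2.87 − (−0.26) = +3.13 V; balancing electrons gives n = 2.
ΔG° = −nFE°cell = −(2)(96500)(+3.13) J/mol = −604 kJ/mol.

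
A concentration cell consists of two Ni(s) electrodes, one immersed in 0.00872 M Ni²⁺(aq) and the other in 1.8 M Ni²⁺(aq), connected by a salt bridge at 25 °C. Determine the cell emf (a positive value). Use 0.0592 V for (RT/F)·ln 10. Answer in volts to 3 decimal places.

For a concentration cell E°cell = 0, since both electrodes use the same couple.
The compartment with the higher Ni²⁺(aq) concentration (1.8 M) acts as the cathode; ions are reduced there and produced at the dilute (0.00872 M) anode.
With n = 2, Ecell = −(0.0592/2)·log([dilute]/[conc]) = −(0.0592/2)·log(0.00872/1.8) = +0.069 V.

0.069 V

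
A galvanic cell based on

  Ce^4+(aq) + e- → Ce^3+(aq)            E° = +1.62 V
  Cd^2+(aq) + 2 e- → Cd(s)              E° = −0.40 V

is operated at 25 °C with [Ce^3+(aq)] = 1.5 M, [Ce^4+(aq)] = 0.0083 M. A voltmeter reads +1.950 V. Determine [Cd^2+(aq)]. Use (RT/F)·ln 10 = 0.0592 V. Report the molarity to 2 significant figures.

Ce⁴⁺/Ce³⁺ is the cathode (higher E°); E°cell = +1.62 − (−0.40) = +2.02 V with n = 2.
Since E = E° − (0.0592/n)·log Q, log Q = n(E° − E)/0.0592 = 2.365.
Balancing electrons gives 2 Ce^4+(aq) + Cd(s) → 2 Ce^3+(aq) + Cd^2+(aq); thus Q = ([Ce^3+(aq)]^2·[Cd^2+(aq)]) / [Ce^4+(aq)]^2.
Substituting the known concentrations and solving, log [Cd^2+(aq)] = −2.149 and [Cd^2+(aq)] = 0.0071 M.

0.0071 M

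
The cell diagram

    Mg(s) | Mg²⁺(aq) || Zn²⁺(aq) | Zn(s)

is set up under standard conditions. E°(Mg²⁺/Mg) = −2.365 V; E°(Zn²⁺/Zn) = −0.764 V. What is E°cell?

By convention the left-hand electrode in cell notation is the anode (oxidation) and the right-hand electrode is the cathode (reduction).
E°cell = E°(right) − E°(left) = −0.764 − (−2.365) = +1.601 V.

+1.601 V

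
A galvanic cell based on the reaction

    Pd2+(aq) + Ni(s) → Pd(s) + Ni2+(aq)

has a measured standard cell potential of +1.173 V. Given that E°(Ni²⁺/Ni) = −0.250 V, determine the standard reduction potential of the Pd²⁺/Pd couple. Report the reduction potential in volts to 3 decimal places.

+0.923 V

In the reaction as written the Pd²⁺/Pd couple is reduced (cathode) and Ni²⁺/Ni is oxidized (anode), so E°cell = E°(Pd²⁺/Pd) − E°(Ni²⁺/Ni).
E°(Pd²⁺/Pd) = E°cell + E°(anode) = +1.173 + (−0.250) = +0.923 V.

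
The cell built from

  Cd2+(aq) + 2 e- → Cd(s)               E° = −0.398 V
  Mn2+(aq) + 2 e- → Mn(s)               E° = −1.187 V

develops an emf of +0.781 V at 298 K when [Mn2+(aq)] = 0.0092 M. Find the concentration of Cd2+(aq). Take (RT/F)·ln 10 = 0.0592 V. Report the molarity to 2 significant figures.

0.0049 M

The Cd²⁺/Cd couple has the larger reduction potential, so it is the cathode: E°cell = −0.398 − (−1.187) = +0.789 V and n = 2.
Rearranging E = E° − (0.0592/n)·log Q gives log Q = 2(+0.789 − (+0.781))/0.0592 = 0.270.
For Cd2+(aq) + Mn(s) → Cd(s) + Mn2+(aq), the reaction quotient is Q = [Mn2+(aq)] / [Cd2+(aq)].
Solving for the unknown gives log [Cd2+(aq)] = −2.306, so [Cd2+(aq)] ≈ 0.0049 M.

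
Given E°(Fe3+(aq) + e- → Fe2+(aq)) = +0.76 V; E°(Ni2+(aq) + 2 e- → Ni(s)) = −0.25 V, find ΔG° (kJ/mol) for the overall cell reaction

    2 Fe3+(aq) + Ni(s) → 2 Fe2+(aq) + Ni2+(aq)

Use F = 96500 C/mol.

−195 kJ/mol

In the reaction as written Fe3+(aq) is reduced, so the Fe³⁺/Fe²⁺ couple is the cathode and Ni²⁺/Ni is the anode.
E°cell = +0.76 − (−0.25) = +1.01 V; balancing electrons gives n = 2.
ΔG° = −nFE°cell = −(2)(96500)(+1.01) J/mol = −195 kJ/mol.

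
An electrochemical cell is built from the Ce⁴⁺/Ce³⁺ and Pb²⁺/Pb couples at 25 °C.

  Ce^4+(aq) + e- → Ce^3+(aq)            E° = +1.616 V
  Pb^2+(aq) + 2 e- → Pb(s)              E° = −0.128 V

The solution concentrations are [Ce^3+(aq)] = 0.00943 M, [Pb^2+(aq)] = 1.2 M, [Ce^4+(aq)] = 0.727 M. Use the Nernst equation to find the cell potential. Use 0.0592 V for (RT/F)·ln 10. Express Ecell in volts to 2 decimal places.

+1.85 V

The Ce⁴⁺/Ce³⁺ couple has the more positive E°, so it is the cathode; Pb²⁺/Pb is the anode.
E°cell = E°cat − E°an = +1.616 − (−0.128) = +1.744 V; n = 2.
The balanced reaction is 2 Ce^4+(aq) + Pb(s) → 2 Ce^3+(aq) + Pb^2+(aq), so Q = ([Ce^3+(aq)]^2·[Pb^2+(aq)]) / [Ce^4+(aq)]^2 = 0.000202 and log Q = −3.695.
Applying E = E° − (RT ln10/nF)·log Q gives +1.744 − (0.0592/2)(−3.695) = +1.85 V.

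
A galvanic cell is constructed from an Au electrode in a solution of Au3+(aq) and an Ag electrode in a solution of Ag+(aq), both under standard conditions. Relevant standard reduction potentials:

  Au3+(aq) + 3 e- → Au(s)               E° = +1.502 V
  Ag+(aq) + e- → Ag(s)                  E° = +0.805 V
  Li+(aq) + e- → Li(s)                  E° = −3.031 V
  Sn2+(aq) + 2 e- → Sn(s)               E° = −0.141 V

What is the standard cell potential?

+0.697 V

The Au³⁺/Au couple has the higher E°, so Au ion is reduced (cathode) and Ag is oxidized (anode).
E°cell = E°(cathode) − E°(anode) = +1.502 − (+0.805) = +0.697 V.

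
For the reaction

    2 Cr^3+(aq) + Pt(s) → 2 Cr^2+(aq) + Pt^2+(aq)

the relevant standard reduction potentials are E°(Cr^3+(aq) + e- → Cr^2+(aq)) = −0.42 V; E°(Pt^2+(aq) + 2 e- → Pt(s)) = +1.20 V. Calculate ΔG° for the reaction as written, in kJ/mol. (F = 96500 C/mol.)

+313 kJ/mol

In the reaction as written Cr^3+(aq) is reduced, so the Cr³⁺/Cr²⁺ couple is the cathode and Pt²⁺/Pt is the anode.
E°cell = −0.42 − (+1.20) = −1.62 V; balancing electrons gives n = 2.
ΔG° = −nFE°cell = −(2)(96500)(−1.62) J/mol = +313 kJ/mol.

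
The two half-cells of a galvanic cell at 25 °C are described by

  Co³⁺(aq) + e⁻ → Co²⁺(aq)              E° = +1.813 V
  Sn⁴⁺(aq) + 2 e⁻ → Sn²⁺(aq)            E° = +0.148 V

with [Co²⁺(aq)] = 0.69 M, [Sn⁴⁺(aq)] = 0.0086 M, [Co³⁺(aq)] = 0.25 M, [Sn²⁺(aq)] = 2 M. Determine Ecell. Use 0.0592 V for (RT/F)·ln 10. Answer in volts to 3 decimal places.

Since E°(Co³⁺/Co²⁺) > E°(Sn⁴⁺/Sn²⁺), Co³⁺/Co²⁺ serves as the cathode.
The standard potential is +1.813 − (+0.148) = +1.665 V and the balanced reaction transfers n = 2 electrons.
For the overall reaction 2 Co³⁺(aq) + Sn²⁺(aq) → 2 Co²⁺(aq) + Sn⁴⁺(aq), Q = ([Co²⁺(aq)]^2·[Sn⁴⁺(aq)]) / ([Co³⁺(aq)]^2·[Sn²⁺(aq)]) = 0.0328, giving log Q = −1.485.
Applying E = E° − (RT ln10/nF)·log Q gives +1.665 − (0.0592/2)(−1.485) = +1.709 V.

+1.709 V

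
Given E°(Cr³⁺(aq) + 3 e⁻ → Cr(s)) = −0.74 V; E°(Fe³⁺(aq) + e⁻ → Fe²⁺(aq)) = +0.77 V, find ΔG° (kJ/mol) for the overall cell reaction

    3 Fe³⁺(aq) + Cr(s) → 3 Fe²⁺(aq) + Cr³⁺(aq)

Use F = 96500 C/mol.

−437 kJ/mol

In the reaction as written Fe³⁺(aq) is reduced, so the Fe³⁺/Fe²⁺ couple is the cathode and Cr³⁺/Cr is the anode.
E°cell = +0.77 − (−0.74) = +1.51 V; balancing electrons gives n = 3.
ΔG° = −nFE°cell = −(3)(96500)(+1.51) J/mol = −437 kJ/mol.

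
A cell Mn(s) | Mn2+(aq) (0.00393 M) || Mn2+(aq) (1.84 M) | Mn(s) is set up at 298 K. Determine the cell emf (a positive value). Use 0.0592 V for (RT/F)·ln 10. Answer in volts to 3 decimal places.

For a concentration cell E°cell = 0, since both electrodes use the same couple.
The compartment with the higher Mn2+(aq) concentration (1.84 M) acts as the cathode; ions are reduced there and produced at the dilute (0.00393 M) anode.
With n = 2, Ecell = −(0.0592/2)·log([dilute]/[conc]) = −(0.0592/2)·log(0.00393/1.84) = +0.079 V.

0.079 V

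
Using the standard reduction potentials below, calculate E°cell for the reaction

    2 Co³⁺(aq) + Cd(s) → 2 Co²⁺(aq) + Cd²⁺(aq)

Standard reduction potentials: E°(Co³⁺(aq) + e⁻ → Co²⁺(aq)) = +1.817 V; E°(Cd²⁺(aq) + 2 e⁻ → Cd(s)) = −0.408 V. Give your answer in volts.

+2.225 V

Co³⁺(aq) gains electrons, so the Co³⁺/Co²⁺ couple is the cathode; the Cd²⁺/Cd couple is the anode.
E°cell = E°(cathode) − E°(anode) = +1.817 − (−0.408) = +2.225 V.
The positive value indicates the reaction is spontaneous as written.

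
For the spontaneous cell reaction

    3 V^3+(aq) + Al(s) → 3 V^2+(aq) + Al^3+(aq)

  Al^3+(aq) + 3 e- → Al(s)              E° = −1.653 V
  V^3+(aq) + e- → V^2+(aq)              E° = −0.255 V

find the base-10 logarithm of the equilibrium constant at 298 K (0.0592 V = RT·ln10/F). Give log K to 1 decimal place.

log K = 70.8

The V³⁺/V²⁺ couple is reduced (cathode); E°cell = −0.255 − (−1.653) = +1.398 V with n = 3.
At equilibrium E = 0, so log K = nE°cell / 0.0592 = (3)(+1.398) / 0.0592 = 70.8.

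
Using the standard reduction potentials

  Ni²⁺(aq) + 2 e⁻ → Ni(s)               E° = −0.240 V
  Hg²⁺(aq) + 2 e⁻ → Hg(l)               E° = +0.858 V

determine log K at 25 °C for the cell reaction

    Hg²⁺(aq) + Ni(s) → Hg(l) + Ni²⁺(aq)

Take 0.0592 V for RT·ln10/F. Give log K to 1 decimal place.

log K = 37.1

The Hg²⁺/Hg couple is reduced (cathode); E°cell = +0.858 − (−0.240) = +1.098 V with n = 2.
At equilibrium E = 0, so log K = nE°cell / 0.0592 = (2)(+1.098) / 0.0592 = 37.1.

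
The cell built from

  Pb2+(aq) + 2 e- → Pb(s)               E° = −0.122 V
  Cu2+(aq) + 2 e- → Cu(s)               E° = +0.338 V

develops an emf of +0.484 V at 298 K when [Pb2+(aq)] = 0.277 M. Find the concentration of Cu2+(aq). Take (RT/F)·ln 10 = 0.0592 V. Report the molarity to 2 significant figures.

Cu²⁺/Cu is the cathode (higher E°); E°cell = +0.338 − (−0.122) = +0.460 V with n = 2.
From the Nernst equation, log Q = n(E° − E)/0.0592 = 2·(+0.460 − (+0.484))/0.0592 = −0.811.
The balanced reaction is Cu2+(aq) + Pb(s) → Cu(s) + Pb2+(aq), so Q = [Pb2+(aq)] / [Cu2+(aq)].
Solving for the unknown gives log [Cu2+(aq)] = 0.253, so [Cu2+(aq)] ≈ 1.8 M.

1.8 M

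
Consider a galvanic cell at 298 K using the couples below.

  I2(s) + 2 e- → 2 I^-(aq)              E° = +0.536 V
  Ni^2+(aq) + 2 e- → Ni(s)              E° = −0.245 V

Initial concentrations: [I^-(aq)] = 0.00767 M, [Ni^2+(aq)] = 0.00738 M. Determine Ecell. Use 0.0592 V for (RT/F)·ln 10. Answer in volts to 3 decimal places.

+0.969 V

The I₂/I⁻ couple has the more positive E°, so it is the cathode; Ni²⁺/Ni is the anode.
The standard potential is +0.536 − (−0.245) = +0.781 V and the balanced reaction transfers n = 2 electrons.
Balancing gives I2(s) + Ni(s) → 2 I^-(aq) + Ni^2+(aq); hence Q = [I^-(aq)]^2·[Ni^2+(aq)] = 4.34×10^−7 (log Q = −6.362).
By the Nernst equation, E = +0.781 − (0.0592/2)·(−6.362) = +0.969 V.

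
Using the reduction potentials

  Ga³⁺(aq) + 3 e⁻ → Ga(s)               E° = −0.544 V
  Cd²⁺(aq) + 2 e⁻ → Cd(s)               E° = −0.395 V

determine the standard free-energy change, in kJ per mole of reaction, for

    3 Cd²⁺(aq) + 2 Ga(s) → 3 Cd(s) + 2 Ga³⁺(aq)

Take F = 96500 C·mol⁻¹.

−86.3 kJ/mol

In the reaction as written Cd²⁺(aq) is reduced, so the Cd²⁺/Cd couple is the cathode and Ga³⁺/Ga is the anode.
E°cell = −0.395 − (−0.544) = +0.149 V; balancing electrons gives n = 6.
ΔG° = −nFE°cell = −(6)(96500)(+0.149) J/mol = −86.3 kJ/mol.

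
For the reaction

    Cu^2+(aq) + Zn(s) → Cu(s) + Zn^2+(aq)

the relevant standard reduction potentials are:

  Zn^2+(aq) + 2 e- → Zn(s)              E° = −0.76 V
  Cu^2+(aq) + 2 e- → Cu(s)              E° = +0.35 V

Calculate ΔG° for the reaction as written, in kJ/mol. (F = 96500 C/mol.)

In the reaction as written Cu^2+(aq) is reduced, so the Cu²⁺/Cu couple is the cathode and Zn²⁺/Zn is the anode.
E°cell = +0.35 − (−0.76) = +1.11 V; balancing electrons gives n = 2.
ΔG° = −nFE°cell = −(2)(96500)(+1.11) J/mol = −214 kJ/mol.

−214 kJ/mol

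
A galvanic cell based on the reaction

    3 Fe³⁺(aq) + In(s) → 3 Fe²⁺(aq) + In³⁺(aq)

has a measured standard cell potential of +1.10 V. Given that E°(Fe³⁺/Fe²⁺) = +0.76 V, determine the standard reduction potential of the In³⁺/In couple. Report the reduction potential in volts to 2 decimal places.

In the reaction as written the Fe³⁺/Fe²⁺ couple is reduced (cathode) and In³⁺/In is oxidized (anode), so E°cell = E°(Fe³⁺/Fe²⁺) − E°(In³⁺/In).
E°(In³⁺/In) = E°(cathode) − E°cell = +0.76 − (+1.10) = −0.34 V.

−0.34 V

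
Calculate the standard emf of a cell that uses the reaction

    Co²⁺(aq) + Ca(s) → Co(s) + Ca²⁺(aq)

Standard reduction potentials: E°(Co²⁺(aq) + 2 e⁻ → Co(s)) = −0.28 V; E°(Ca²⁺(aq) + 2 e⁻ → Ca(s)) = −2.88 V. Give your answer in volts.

Co²⁺(aq) gains electrons, so the Co²⁺/Co couple is the cathode; the Ca²⁺/Ca couple is the anode.
E°cell = E°(cathode) − E°(anode) = −0.28 − (−2.88) = +2.60 V.
The positive value indicates the reaction is spontaneous as written.

+2.60 V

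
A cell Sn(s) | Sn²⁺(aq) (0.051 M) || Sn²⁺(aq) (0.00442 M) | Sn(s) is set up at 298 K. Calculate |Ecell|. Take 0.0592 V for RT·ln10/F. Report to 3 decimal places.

For a concentration cell E°cell = 0, since both electrodes use the same couple.
The compartment with the higher Sn²⁺(aq) concentration (0.051 M) acts as the cathode; ions are reduced there and produced at the dilute (0.00442 M) anode.
With n = 2, Ecell = −(0.0592/2)·log([dilute]/[conc]) = −(0.0592/2)·log(0.00442/0.051) = +0.031 V.

0.031 V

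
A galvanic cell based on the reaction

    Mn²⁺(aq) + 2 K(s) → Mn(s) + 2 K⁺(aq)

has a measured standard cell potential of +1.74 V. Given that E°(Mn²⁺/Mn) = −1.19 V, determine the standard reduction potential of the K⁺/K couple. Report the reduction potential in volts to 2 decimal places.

−2.93 V

In the reaction as written the Mn²⁺/Mn couple is reduced (cathode) and K⁺/K is oxidized (anode), so E°cell = E°(Mn²⁺/Mn) − E°(K⁺/K).
E°(K⁺/K) = E°(cathode) − E°cell = −1.19 − (+1.74) = −2.93 V.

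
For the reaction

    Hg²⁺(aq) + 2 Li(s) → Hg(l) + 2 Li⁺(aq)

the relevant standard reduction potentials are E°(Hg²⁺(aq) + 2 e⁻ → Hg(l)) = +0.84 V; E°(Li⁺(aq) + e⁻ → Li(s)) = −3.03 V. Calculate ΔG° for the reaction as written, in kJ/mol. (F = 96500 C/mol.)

−747 kJ/mol

In the reaction as written Hg²⁺(aq) is reduced, so the Hg²⁺/Hg couple is the cathode and Li⁺/Li is the anode.
E°cell = +0.84 − (−3.03) = +3.87 V; balancing electrons gives n = 2.
ΔG° = −nFE°cell = −(2)(96500)(+3.87) J/mol = −747 kJ/mol.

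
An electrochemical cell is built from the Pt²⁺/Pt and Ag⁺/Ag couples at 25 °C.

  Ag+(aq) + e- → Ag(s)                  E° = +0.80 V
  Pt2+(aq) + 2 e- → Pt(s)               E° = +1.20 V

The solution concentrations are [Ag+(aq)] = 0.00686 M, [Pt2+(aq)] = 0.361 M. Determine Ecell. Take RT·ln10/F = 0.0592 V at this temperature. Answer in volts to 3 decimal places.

+0.515 V

The Pt²⁺/Pt couple has the more positive E°, so it is the cathode; Ag⁺/Ag is the anode.
E°cell = +1.20 − (+0.80) = +0.40 V, with n = 2 electrons transferred.
For the overall reaction Pt2+(aq) + 2 Ag(s) → Pt(s) + 2 Ag+(aq), Q = [Ag+(aq)]^2 / [Pt2+(aq)] = 0.00013, giving log Q = −3.885.
By the Nernst equation, E = +0.40 − (0.0592/2)·(−3.885) = +0.515 V.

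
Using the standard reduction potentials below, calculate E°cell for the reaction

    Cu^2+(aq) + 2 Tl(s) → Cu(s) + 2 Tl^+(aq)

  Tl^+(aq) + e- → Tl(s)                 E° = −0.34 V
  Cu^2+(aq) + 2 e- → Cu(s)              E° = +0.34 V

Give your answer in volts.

In the reaction as written, Cu^2+(aq) is reduced (cathode) and Tl^+(aq) is produced by oxidation at the anode.
E°cell = E°(cathode) − E°(anode) = +0.34 − (−0.34) = +0.68 V.

+0.68 V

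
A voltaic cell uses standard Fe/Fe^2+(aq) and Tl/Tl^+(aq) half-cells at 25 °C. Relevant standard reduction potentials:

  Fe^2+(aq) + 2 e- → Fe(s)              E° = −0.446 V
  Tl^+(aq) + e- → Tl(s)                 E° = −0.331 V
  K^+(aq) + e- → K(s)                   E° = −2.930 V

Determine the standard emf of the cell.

+0.115 V

The Tl⁺/Tl couple has the higher E°, so Tl ion is reduced (cathode) and Fe is oxidized (anode).
E°cell = E°(cathode) − E°(anode) = −0.331 − (−0.446) = +0.115 V.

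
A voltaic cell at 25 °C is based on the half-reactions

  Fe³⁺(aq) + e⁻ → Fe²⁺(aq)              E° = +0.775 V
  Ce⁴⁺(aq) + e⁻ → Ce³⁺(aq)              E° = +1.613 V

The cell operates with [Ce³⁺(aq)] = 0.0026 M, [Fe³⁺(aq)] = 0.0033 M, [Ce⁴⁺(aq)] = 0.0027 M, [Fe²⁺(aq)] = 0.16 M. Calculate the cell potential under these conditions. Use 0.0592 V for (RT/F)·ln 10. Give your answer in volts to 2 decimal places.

+0.94 V

Ce⁴⁺/Ce³⁺ is reduced (cathode, E° = +1.613 V) and Fe³⁺/Fe²⁺ is oxidized (anode).
E°cell = E°cat − E°an = +1.613 − (+0.775) = +0.838 V; n = 1.
The balanced reaction is Ce⁴⁺(aq) + Fe²⁺(aq) → Ce³⁺(aq) + Fe³⁺(aq), so Q = ([Ce³⁺(aq)]·[Fe³⁺(aq)]) / ([Ce⁴⁺(aq)]·[Fe²⁺(aq)]) = 0.0199 and log Q = −1.702.
By the Nernst equation, E = +0.838 − (0.0592/1)·(−1.702) = +0.94 V.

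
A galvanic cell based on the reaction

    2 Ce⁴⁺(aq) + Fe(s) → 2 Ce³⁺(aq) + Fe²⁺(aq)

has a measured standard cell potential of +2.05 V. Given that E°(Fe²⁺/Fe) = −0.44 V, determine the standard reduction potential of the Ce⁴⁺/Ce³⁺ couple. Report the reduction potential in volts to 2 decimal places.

In the reaction as written the Ce⁴⁺/Ce³⁺ couple is reduced (cathode) and Fe²⁺/Fe is oxidized (anode), so E°cell = E°(Ce⁴⁺/Ce³⁺) − E°(Fe²⁺/Fe).
E°(Ce⁴⁺/Ce³⁺) = E°cell + E°(anode) = +2.05 + (−0.44) = +1.61 V.

+1.61 V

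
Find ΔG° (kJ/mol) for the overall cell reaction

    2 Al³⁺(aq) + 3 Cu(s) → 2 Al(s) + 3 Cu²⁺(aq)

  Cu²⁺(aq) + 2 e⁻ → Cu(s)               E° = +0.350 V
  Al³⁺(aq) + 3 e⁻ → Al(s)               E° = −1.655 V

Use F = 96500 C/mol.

In the reaction as written Al³⁺(aq) is reduced, so the Al³⁺/Al couple is the cathode and Cu²⁺/Cu is the anode.
E°cell = −1.655 − (+0.350) = −2.005 V; balancing electrons gives n = 6.
ΔG° = −nFE°cell = −(6)(96500)(−2.005) J/mol = +1161 kJ/mol.

+1161 kJ/mol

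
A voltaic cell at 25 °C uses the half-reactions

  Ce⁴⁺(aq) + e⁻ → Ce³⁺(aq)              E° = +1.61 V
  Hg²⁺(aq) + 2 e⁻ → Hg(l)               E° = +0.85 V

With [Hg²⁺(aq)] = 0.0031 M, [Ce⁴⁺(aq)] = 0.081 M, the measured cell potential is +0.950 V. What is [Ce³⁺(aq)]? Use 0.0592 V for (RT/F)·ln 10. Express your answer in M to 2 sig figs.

0.00090 M

The Ce⁴⁺/Ce³⁺ couple has the larger reduction potential, so it is the cathode: E°cell = +1.61 − (+0.85) = +0.76 V and n = 2.
Since E = E° − (0.0592/n)·log Q, log Q = n(E° − E)/0.0592 = −6.419.
For 2 Ce⁴⁺(aq) + Hg(l) → 2 Ce³⁺(aq) + Hg²⁺(aq), the reaction quotient is Q = ([Ce³⁺(aq)]^2·[Hg²⁺(aq)]) / [Ce⁴⁺(aq)]^2.
Substituting the known concentrations and solving, log [Ce³⁺(aq)] = −3.047 and [Ce³⁺(aq)] = 0.00090 M.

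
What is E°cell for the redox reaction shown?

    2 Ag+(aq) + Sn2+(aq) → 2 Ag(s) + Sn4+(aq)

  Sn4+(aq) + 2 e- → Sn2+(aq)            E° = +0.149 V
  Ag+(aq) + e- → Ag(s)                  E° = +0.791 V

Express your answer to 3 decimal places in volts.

In the reaction as written, Ag+(aq) is reduced (cathode) and Sn4+(aq) is produced by oxidation at the anode.
E°cell = E°(cathode) − E°(anode) = +0.791 − (+0.149) = +0.642 V.

+0.642 V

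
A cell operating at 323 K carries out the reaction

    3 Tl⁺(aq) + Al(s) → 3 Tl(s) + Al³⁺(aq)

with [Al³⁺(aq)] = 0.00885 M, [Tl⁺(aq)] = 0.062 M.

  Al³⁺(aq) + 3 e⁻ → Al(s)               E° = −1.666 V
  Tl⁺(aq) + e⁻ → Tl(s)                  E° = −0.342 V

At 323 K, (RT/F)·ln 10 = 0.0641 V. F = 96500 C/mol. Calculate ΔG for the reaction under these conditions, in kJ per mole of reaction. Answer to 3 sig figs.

E°cell = −0.342 − (−1.666) = +1.324 V; the balanced reaction transfers n = 3 electrons.
Here Q = [Al³⁺(aq)] / [Tl⁺(aq)]^3 = 37.1 (log Q = 1.570), giving E = +1.324 − (0.0641/3)·(1.570) = +1.2905 V.
Then ΔG = −nFE = −3 × 96500 × +1.2905 J/mol = −374 kJ/mol.

−374 kJ/mol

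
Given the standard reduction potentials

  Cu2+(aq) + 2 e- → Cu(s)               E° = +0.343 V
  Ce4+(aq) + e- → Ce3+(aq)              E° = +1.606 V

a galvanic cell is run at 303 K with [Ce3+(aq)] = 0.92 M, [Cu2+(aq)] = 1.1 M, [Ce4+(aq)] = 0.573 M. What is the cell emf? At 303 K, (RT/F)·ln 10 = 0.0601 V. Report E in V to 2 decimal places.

+1.25 V

Since E°(Ce⁴⁺/Ce³⁺) > E°(Cu²⁺/Cu), Ce⁴⁺/Ce³⁺ serves as the cathode.
The standard potential is +1.606 − (+0.343) = +1.263 V and the balanced reaction transfers n = 2 electrons.
For the overall reaction 2 Ce4+(aq) + Cu(s) → 2 Ce3+(aq) + Cu2+(aq), Q = ([Ce3+(aq)]^2·[Cu2+(aq)]) / [Ce4+(aq)]^2 = 2.84, giving log Q = 0.453.
By the Nernst equation, E = +1.263 − (0.0601/2)·(0.453) = +1.25 V.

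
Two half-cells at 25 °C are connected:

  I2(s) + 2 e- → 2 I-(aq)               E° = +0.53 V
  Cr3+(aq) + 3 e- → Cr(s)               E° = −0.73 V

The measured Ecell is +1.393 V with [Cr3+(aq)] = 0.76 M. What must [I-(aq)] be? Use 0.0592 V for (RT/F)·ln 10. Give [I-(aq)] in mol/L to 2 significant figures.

The I₂/I⁻ couple has the larger reduction potential, so it is the cathode: E°cell = +0.53 − (−0.73) = +1.26 V and n = 6.
Since E = E° − (0.0592/n)·log Q, log Q = n(E° − E)/0.0592 = −13.480.
For 3 I2(s) + 2 Cr(s) → 6 I-(aq) + 2 Cr3+(aq), the reaction quotient is Q = [I-(aq)]^6·[Cr3+(aq)]^2.
Substituting the known concentrations and solving, log [I-(aq)] = −2.207 and [I-(aq)] = 0.0062 M.

0.0062 M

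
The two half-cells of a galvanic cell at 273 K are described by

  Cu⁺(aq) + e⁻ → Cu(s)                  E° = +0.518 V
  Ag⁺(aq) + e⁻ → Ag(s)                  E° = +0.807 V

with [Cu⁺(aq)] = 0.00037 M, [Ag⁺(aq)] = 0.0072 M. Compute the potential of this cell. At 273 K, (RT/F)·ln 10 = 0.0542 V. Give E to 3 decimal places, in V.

The Ag⁺/Ag couple has the more positive E°, so it is the cathode; Cu⁺/Cu is the anode.
The standard potential is +0.807 − (+0.518) = +0.289 V and the balanced reaction transfers n = 1 electron.
For the overall reaction Ag⁺(aq) + Cu(s) → Ag(s) + Cu⁺(aq), Q = [Cu⁺(aq)] / [Ag⁺(aq)] = 0.0514, giving log Q = −1.289.
By the Nernst equation, E = +0.289 − (0.0542/1)·(−1.289) = +0.359 V.

+0.359 V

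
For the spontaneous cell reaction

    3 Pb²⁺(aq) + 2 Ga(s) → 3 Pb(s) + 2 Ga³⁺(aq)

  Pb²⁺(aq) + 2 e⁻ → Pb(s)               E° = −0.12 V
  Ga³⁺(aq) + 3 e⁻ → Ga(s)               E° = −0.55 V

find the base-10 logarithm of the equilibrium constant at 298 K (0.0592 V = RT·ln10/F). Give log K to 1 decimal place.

The Pb²⁺/Pb couple is reduced (cathode); E°cell = −0.12 − (−0.55) = +0.43 V with n = 6.
At equilibrium E = 0, so log K = nE°cell / 0.0592 = (6)(+0.43) / 0.0592 = 43.6.

log K = 43.6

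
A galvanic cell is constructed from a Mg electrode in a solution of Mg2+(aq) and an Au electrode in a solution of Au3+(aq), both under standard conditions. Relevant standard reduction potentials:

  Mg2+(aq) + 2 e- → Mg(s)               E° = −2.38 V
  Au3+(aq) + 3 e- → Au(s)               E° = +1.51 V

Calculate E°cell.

The Au³⁺/Au couple has the higher E°, so Au ion is reduced (cathode) and Mg is oxidized (anode).
E°cell = E°(cathode) − E°(anode) = +1.51 − (−2.38) = +3.89 V.

+3.89 V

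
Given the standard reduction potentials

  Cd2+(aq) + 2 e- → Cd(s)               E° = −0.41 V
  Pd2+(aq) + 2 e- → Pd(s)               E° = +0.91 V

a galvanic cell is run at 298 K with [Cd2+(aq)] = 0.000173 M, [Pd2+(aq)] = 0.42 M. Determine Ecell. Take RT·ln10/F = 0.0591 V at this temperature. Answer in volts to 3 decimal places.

Pd²⁺/Pd is reduced (cathode, E° = +0.91 V) and Cd²⁺/Cd is oxidized (anode).
E°cell = E°cat − E°an = +0.91 − (−0.41) = +1.32 V; n = 2.
For the overall reaction Pd2+(aq) + Cd(s) → Pd(s) + Cd2+(aq), Q = [Cd2+(aq)] / [Pd2+(aq)] = 0.000412, giving log Q = −3.385.
By the Nernst equation, E = +1.32 − (0.0591/2)·(−3.385) = +1.420 V.

+1.420 V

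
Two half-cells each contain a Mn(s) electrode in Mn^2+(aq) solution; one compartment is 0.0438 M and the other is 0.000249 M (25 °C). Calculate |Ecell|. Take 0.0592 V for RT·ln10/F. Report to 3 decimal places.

For a concentration cell E°cell = 0, since both electrodes use the same couple.
The compartment with the higher Mn^2+(aq) concentration (0.0438 M) acts as the cathode; ions are reduced there and produced at the dilute (0.000249 M) anode.
With n = 2, Ecell = −(0.0592/2)·log([dilute]/[conc]) = −(0.0592/2)·log(0.000249/0.0438) = +0.066 V.

0.066 V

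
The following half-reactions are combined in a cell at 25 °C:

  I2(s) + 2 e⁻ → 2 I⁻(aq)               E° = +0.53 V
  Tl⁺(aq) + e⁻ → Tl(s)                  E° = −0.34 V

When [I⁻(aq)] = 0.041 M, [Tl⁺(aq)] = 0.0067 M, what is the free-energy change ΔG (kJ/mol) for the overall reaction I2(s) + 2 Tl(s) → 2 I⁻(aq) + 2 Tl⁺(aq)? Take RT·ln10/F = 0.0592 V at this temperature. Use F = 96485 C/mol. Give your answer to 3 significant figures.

E°cell = +0.53 − (−0.34) = +0.87 V; the balanced reaction transfers n = 2 electrons.
Here Q = [I⁻(aq)]^2·[Tl⁺(aq)]^2 = 7.55×10^−8 (log Q = −7.122), giving E = +0.87 − (0.0592/2)·(−7.122) = +1.0808 V.
Finally ΔG = −nFE = −(2)(96485 C/mol)(+1.0808 V) = −209 kJ/mol.

−209 kJ/mol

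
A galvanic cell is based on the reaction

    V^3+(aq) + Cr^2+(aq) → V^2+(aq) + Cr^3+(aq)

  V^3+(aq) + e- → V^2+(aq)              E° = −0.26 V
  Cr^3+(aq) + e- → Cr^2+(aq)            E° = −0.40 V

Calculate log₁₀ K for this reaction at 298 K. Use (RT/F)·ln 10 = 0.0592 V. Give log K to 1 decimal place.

The V³⁺/V²⁺ couple is reduced (cathode); E°cell = −0.26 − (−0.40) = +0.14 V with n = 1.
At equilibrium E = 0, so log K = nE°cell / 0.0592 = (1)(+0.14) / 0.0592 = 2.4.

log K = 2.4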